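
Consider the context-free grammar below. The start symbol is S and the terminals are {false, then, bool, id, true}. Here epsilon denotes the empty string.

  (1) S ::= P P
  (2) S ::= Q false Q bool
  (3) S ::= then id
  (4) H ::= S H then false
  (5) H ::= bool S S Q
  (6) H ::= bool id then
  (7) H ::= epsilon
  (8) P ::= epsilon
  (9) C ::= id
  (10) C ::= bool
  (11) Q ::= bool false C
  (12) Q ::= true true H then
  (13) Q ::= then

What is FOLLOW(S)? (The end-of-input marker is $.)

FIRST(P): from P::=epsilon we get {epsilon}. So FIRST(P) = {epsilon}.
FIRST(C): from C::=id we get {id}; from C::=bool we get {bool}. So FIRST(C) = {bool, id}.
FIRST(Q): from Q::=bool false C we get {bool}; from Q::=true true H then we get {true}; from Q::=then we get {then}. So FIRST(Q) = {bool, then, true}.
FIRST(S): from S::=P P we get {epsilon}; from S::=Q false Q bool we get {bool, then, true}; from S::=then id we get {then}. So FIRST(S) = {epsilon, bool, then, true}.
FIRST(H): from H::=S H then false we get {bool, then, true}; from H::=bool S S Q we get {bool}; from H::=bool id then we get {bool}; from H::=epsilon we get {epsilon}. So FIRST(H) = {epsilon, bool, then, true}.
FOLLOW(S) includes $ since S is the start symbol.
FOLLOW(S): in H::=S H then false, S is followed by H then false with FIRST {bool, then, true}; in H::=bool S S Q (occurrence 1), S is followed by S Q with FIRST {bool, then, true}; in H::=bool S S Q (occurrence 2), S is followed by Q with FIRST {bool, then, true}. Thus FOLLOW(S) = {$, bool, then, true}.
FOLLOW(H): in H::=S H then false, H is followed by then false with FIRST {then}; in Q::=true true H then, H is followed by then with FIRST {then}. Thus FOLLOW(H) = {then}.
FOLLOW(P): in S::=P P (occurrence 1), P is followed by P with FIRST {epsilon}; in S::=P P (occurrence 1), the suffix after P is nullable, so FOLLOW(P) ⊇ FOLLOW(S) = {$, bool, then, true}; in S::=P P (occurrence 2), the suffix after P is empty, so FOLLOW(P) ⊇ FOLLOW(S) = {$, bool, then, true}. Thus FOLLOW(P) = {$, bool, then, true}.
FOLLOW(Q): in S::=Q false Q bool (occurrence 1), Q is followed by false Q bool with FIRST {false}; in S::=Q false Q bool (occurrence 2), Q is followed by bool with FIRST {bool}; in H::=bool S S Q, the suffix after Q is empty, so FOLLOW(Q) ⊇ FOLLOW(H) = {then}. Thus FOLLOW(Q) = {bool, false, then}.
FOLLOW(C): in Q::=bool false C, the suffix after C is empty, so FOLLOW(C) ⊇ FOLLOW(Q) = {bool, false, then}. Thus FOLLOW(C) = {bool, false, then}.

{$, bool, then, true}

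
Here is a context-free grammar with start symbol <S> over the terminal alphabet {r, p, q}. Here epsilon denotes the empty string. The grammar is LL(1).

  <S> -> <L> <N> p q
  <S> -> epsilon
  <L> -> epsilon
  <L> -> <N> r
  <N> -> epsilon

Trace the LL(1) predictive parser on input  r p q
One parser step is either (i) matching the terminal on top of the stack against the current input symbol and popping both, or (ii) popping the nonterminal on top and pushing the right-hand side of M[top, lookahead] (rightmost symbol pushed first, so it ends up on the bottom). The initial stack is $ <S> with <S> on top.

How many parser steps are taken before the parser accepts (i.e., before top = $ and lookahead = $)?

step 1: stack=$ <S>  input=r p q $  — expand <S> -> <L> <N> p q
step 2: stack=$ q p <N> <L>  input=r p q $  — expand <L> -> <N> r
step 3: stack=$ q p <N> r <N>  input=r p q $  — expand <N> -> epsilon
step 4: stack=$ q p <N> r  input=r p q $  — match r
step 5: stack=$ q p <N>  input=p q $  — expand <N> -> epsilon
step 6: stack=$ q p  input=p q $  — match p
step 7: stack=$ q  input=q $  — match q
Accept reached after 7 steps.

7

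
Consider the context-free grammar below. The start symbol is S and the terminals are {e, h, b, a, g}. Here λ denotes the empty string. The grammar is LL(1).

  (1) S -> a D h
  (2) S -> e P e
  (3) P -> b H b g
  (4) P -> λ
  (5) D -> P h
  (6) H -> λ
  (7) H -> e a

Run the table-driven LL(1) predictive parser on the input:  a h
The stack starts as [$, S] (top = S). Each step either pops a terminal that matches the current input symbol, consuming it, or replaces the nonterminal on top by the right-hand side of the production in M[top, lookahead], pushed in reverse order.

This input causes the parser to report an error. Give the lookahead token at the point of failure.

$

     Stack    Input  Action
  1  $ S      a h $  expand S -> a D h
  2  $ h D a  a h $  match a
  3  $ h D    h $    expand D -> P h
  4  $ h h P  h $    expand P -> λ
  5  $ h h    h $    match h
  6  $ h      $      error: top is terminal h but lookahead is $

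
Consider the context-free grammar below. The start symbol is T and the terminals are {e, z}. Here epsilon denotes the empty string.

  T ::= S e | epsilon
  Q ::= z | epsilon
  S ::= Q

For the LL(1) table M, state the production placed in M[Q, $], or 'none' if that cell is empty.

FIRST(Q): from Q::=z we get {z}; from Q::=epsilon we get {epsilon}. So FIRST(Q) = {epsilon, z}.
FIRST(S): from S::=Q we get {epsilon, z}. So FIRST(S) = {epsilon, z}.
FIRST(T): from T::=S e we get {e, z}; from T::=epsilon we get {epsilon}. So FIRST(T) = {epsilon, e, z}.
FOLLOW(T) includes $ since T is the start symbol.
FOLLOW(S): in T::=S e, S is followed by e with FIRST {e}. Thus FOLLOW(S) = {e}.
FOLLOW(Q): in S::=Q, the suffix after Q is empty, so FOLLOW(Q) ⊇ FOLLOW(S) = {e}. Thus FOLLOW(Q) = {e}.
For Q ::= z: FIRST(z) = {z}, so it goes in M[Q, t] for t ∈ {z}.
For Q ::= epsilon: FIRST(epsilon) = {epsilon}, so it goes in M[Q, t] for t ∈ {}; since epsilon ∈ FIRST, also for every t ∈ FOLLOW(Q) = {e}.
None of these place a production in M[Q, $].

none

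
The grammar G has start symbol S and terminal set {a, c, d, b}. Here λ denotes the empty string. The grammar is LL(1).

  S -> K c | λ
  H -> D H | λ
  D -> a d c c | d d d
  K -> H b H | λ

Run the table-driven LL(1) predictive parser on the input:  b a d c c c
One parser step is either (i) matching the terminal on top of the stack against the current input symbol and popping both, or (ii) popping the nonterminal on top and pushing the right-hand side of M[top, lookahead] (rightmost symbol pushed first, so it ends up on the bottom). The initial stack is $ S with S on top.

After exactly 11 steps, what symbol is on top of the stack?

c

      Stack          Input          Action
   1  $ S            b a d c c c $  expand S -> K c
   2  $ c K          b a d c c c $  expand K -> H b H
   3  $ c H b H      b a d c c c $  expand H -> λ
   4  $ c H b        b a d c c c $  match b
   5  $ c H          a d c c c $    expand H -> D H
   6  $ c H D        a d c c c $    expand D -> a d c c
   7  $ c H c c d a  a d c c c $    match a
   8  $ c H c c d    d c c c $      match d
   9  $ c H c c      c c c $        match c
  10  $ c H c        c c $          match c
  11  $ c H          c $            expand H -> λ
Stack after step 11: $ c (top = c).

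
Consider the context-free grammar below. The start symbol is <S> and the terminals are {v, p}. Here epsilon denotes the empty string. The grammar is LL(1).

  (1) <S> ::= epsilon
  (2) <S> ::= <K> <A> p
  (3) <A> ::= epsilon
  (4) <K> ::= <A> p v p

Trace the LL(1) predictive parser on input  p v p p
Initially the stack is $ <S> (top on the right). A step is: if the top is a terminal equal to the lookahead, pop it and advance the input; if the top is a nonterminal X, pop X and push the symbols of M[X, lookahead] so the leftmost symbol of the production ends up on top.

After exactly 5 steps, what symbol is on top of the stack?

step 1: stack=$ <S>  input=p v p p $  — expand <S> ::= <K> <A> p
step 2: stack=$ p <A> <K>  input=p v p p $  — expand <K> ::= <A> p v p
step 3: stack=$ p <A> p v p <A>  input=p v p p $  — expand <A> ::= epsilon
step 4: stack=$ p <A> p v p  input=p v p p $  — match p
step 5: stack=$ p <A> p v  input=v p p $  — match v
Stack after step 5: $ p <A> p (top = p).

p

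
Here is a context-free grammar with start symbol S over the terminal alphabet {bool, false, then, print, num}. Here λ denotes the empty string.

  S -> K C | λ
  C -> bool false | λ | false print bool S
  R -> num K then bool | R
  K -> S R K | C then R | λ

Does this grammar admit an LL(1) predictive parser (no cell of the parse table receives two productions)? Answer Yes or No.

FIRST(S) = {λ, bool, false, num, then}
FIRST(C) = {λ, bool, false}
FIRST(R) = {num}
FIRST(K) = {λ, bool, false, num, then}
FOLLOW(S) = {$, num, then}
FOLLOW(C) = {$, num, then}
FOLLOW(R) = {$, bool, false, num, then}
FOLLOW(K) = {$, bool, false, num, then}
Cell M[K, bool] receives both K -> S R K and K -> C then R and K -> λ — the grammar is not LL(1).

No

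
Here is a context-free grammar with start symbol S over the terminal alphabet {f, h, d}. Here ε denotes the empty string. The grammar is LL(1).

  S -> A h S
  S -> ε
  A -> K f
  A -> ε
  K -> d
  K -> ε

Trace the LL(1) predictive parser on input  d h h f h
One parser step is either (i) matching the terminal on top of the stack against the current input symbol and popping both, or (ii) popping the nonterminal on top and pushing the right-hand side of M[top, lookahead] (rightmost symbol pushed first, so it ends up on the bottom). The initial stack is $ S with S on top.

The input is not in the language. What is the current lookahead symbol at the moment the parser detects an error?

     Stack      Input        Action
  1  $ S        d h h f h $  expand S -> A h S
  2  $ S h A    d h h f h $  expand A -> K f
  3  $ S h f K  d h h f h $  expand K -> d
  4  $ S h f d  d h h f h $  match d
  5  $ S h f    h h f h $    error: top is terminal f but lookahead is h

h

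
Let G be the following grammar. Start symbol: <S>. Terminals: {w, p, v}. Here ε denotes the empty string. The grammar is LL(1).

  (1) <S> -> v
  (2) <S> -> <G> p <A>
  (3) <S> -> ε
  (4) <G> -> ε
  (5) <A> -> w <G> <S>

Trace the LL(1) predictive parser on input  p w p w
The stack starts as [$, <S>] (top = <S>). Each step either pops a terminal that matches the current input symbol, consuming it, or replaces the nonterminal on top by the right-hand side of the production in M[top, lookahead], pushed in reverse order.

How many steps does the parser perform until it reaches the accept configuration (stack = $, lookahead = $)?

      Stack        Input      Action
   1  $ <S>        p w p w $  expand <S> -> <G> p <A>
   2  $ <A> p <G>  p w p w $  expand <G> -> ε
   3  $ <A> p      p w p w $  match p
   4  $ <A>        w p w $    expand <A> -> w <G> <S>
   5  $ <S> <G> w  w p w $    match w
   6  $ <S> <G>    p w $      expand <G> -> ε
   7  $ <S>        p w $      expand <S> -> <G> p <A>
   8  $ <A> p <G>  p w $      expand <G> -> ε
   9  $ <A> p      p w $      match p
  10  $ <A>        w $        expand <A> -> w <G> <S>
  11  $ <S> <G> w  w $        match w
  12  $ <S> <G>    $          expand <G> -> ε
  13  $ <S>        $          expand <S> -> ε
Accept reached after 13 steps.

13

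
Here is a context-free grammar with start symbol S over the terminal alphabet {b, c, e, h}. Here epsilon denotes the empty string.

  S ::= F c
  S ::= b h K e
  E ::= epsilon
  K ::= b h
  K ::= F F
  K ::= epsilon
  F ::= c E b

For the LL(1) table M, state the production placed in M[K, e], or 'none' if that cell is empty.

K ::= epsilon

FIRST(E) = {epsilon}
FIRST(F) = {c}
FIRST(S) = {b, c}  (via F c)
FIRST(K) = {epsilon, b, c}  (via F F)
FOLLOW(S) includes $ since S is the start symbol.
FOLLOW(K): in S::=b h K e, K is followed by e with FIRST {e}. Thus FOLLOW(K) = {e}.
For K ::= b h: FIRST(b h) = {b}, so it goes in M[K, t] for t ∈ {b}.
For K ::= F F: FIRST(F F) = {c}, so it goes in M[K, t] for t ∈ {c}.
For K ::= epsilon: FIRST(epsilon) = {epsilon}, so it goes in M[K, t] for t ∈ {}; since epsilon ∈ FIRST, also for every t ∈ FOLLOW(K) = {e}.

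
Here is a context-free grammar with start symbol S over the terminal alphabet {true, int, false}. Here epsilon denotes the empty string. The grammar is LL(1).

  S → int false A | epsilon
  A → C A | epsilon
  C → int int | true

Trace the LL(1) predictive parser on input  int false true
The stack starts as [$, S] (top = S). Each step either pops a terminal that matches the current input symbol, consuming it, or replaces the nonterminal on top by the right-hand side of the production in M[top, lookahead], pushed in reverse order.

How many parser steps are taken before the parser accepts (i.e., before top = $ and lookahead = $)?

7

step 1: stack=$ S  input=int false true $  — expand S → int false A
step 2: stack=$ A false int  input=int false true $  — match int
step 3: stack=$ A false  input=false true $  — match false
step 4: stack=$ A  input=true $  — expand A → C A
step 5: stack=$ A C  input=true $  — expand C → true
step 6: stack=$ A true  input=true $  — match true
step 7: stack=$ A  input=$  — expand A → epsilon
Accept reached after 7 steps.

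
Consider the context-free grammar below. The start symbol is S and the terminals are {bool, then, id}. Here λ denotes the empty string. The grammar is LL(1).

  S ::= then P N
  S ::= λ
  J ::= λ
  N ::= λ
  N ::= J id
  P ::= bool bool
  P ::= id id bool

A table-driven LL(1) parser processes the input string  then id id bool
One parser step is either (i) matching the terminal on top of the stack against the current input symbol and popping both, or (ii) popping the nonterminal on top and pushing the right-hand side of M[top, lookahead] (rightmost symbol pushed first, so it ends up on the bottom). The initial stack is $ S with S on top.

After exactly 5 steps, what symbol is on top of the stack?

     Stack           Input              Action
  1  $ S             then id id bool $  expand S ::= then P N
  2  $ N P then      then id id bool $  match then
  3  $ N P           id id bool $       expand P ::= id id bool
  4  $ N bool id id  id id bool $       match id
  5  $ N bool id     id bool $          match id
Stack after step 5: $ N bool (top = bool).

bool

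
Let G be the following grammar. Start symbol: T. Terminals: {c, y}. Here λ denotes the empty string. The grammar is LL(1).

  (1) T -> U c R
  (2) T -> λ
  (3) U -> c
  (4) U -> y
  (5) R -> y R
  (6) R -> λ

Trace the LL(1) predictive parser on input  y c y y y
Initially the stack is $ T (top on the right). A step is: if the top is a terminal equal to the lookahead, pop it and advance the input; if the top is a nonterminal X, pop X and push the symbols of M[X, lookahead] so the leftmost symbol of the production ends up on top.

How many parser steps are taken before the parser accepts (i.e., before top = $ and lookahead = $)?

11

step 1: stack=$ T  input=y c y y y $  — expand T -> U c R
step 2: stack=$ R c U  input=y c y y y $  — expand U -> y
step 3: stack=$ R c y  input=y c y y y $  — match y
step 4: stack=$ R c  input=c y y y $  — match c
step 5: stack=$ R  input=y y y $  — expand R -> y R
step 6: stack=$ R y  input=y y y $  — match y
step 7: stack=$ R  input=y y $  — expand R -> y R
step 8: stack=$ R y  input=y y $  — match y
step 9: stack=$ R  input=y $  — expand R -> y R
step 10: stack=$ R y  input=y $  — match y
step 11: stack=$ R  input=$  — expand R -> λ
Accept reached after 11 steps.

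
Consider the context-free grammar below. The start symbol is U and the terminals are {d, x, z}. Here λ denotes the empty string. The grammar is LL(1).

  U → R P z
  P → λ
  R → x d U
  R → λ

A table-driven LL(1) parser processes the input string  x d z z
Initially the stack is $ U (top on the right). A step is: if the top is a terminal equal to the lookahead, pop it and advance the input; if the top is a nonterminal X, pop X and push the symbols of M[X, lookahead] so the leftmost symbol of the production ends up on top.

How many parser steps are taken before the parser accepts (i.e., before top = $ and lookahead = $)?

10

step 1: stack=$ U  input=x d z z $  — expand U → R P z
step 2: stack=$ z P R  input=x d z z $  — expand R → x d U
step 3: stack=$ z P U d x  input=x d z z $  — match x
step 4: stack=$ z P U d  input=d z z $  — match d
step 5: stack=$ z P U  input=z z $  — expand U → R P z
step 6: stack=$ z P z P R  input=z z $  — expand R → λ
step 7: stack=$ z P z P  input=z z $  — expand P → λ
step 8: stack=$ z P z  input=z z $  — match z
step 9: stack=$ z P  input=z $  — expand P → λ
step 10: stack=$ z  input=z $  — match z
Accept reached after 10 steps.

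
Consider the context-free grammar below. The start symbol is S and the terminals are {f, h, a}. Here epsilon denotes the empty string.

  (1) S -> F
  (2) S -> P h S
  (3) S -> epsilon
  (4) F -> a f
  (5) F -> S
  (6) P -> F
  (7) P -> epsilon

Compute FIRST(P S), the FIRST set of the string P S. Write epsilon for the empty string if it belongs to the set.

{epsilon, a, h}

FIRST(S) = {epsilon, a, h}  (via F, P h S)
FIRST(F) = {epsilon, a, h}  (via S)
FIRST(P) = {epsilon, a, h}  (via F)
FIRST(P S): take FIRST of each symbol in turn, carrying on past any symbol whose FIRST contains epsilon; result {epsilon, a, h}.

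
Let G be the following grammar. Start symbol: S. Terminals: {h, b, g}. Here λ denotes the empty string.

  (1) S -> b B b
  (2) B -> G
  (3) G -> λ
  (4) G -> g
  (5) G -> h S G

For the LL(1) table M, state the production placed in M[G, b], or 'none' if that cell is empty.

FIRST(S) = {b}
FIRST(G) = {λ, g, h}
FIRST(B) = {λ, g, h}  (via G)
FOLLOW(S) includes $ since S is the start symbol.
FOLLOW(B): in S->b B b, B is followed by b with FIRST {b}. Thus FOLLOW(B) = {b}.
FOLLOW(G): in B->G, the suffix after G is empty, so FOLLOW(G) ⊇ FOLLOW(B) = {b}; in G->h S G, the suffix after G is empty (adds nothing new). Thus FOLLOW(G) = {b}.
For G -> λ: FIRST(λ) = {λ}, so it goes in M[G, t] for t ∈ {}; since λ ∈ FIRST, also for every t ∈ FOLLOW(G) = {b}.
For G -> g: FIRST(g) = {g}, so it goes in M[G, t] for t ∈ {g}.
For G -> h S G: FIRST(h S G) = {h}, so it goes in M[G, t] for t ∈ {h}.

G -> λ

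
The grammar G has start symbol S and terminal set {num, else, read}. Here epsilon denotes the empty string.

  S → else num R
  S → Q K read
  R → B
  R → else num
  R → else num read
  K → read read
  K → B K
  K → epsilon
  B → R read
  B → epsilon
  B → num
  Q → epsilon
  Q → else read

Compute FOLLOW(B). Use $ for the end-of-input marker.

{$, else, num, read}

FIRST(Q) = {epsilon, else}
FIRST(S) = {else, num, read}  (via Q K read)
FIRST(R) = {epsilon, else, num, read}  (via B)
FIRST(B) = {epsilon, else, num, read}  (via R read)
FIRST(K) = {epsilon, else, num, read}  (via B K)
FOLLOW(S) includes $ since S is the start symbol.
FOLLOW(S): S appears on no right-hand side. Thus FOLLOW(S) = {$}.
FOLLOW(R): in S→else num R, the suffix after R is empty, so FOLLOW(R) ⊇ FOLLOW(S) = {$}; in B→R read, R is followed by read with FIRST {read}. Thus FOLLOW(R) = {$, read}.
FOLLOW(K): in S→Q K read, K is followed by read with FIRST {read}; in K→B K, the suffix after K is empty (adds nothing new). Thus FOLLOW(K) = {read}.
FOLLOW(B): in R→B, the suffix after B is empty, so FOLLOW(B) ⊇ FOLLOW(R) = {$, read}; in K→B K, B is followed by K with FIRST {epsilon, else, num, read}; in K→B K, the suffix after B is nullable, so FOLLOW(B) ⊇ FOLLOW(K) = {read}. Thus FOLLOW(B) = {$, else, num, read}.
FOLLOW(Q): in S→Q K read, Q is followed by K read with FIRST {else, num, read}. Thus FOLLOW(Q) = {else, num, read}.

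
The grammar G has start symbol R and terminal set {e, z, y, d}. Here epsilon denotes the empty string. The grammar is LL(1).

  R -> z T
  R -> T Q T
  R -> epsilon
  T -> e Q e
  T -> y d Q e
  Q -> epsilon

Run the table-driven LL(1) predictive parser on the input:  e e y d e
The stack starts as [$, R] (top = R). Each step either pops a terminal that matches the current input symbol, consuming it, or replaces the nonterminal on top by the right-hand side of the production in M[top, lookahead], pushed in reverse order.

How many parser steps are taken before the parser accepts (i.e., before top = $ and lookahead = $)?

11

      Stack        Input        Action
   1  $ R          e e y d e $  expand R -> T Q T
   2  $ T Q T      e e y d e $  expand T -> e Q e
   3  $ T Q e Q e  e e y d e $  match e
   4  $ T Q e Q    e y d e $    expand Q -> epsilon
   5  $ T Q e      e y d e $    match e
   6  $ T Q        y d e $      expand Q -> epsilon
   7  $ T          y d e $      expand T -> y d Q e
   8  $ e Q d y    y d e $      match y
   9  $ e Q d      d e $        match d
  10  $ e Q        e $          expand Q -> epsilon
  11  $ e          e $          match e
Accept reached after 11 steps.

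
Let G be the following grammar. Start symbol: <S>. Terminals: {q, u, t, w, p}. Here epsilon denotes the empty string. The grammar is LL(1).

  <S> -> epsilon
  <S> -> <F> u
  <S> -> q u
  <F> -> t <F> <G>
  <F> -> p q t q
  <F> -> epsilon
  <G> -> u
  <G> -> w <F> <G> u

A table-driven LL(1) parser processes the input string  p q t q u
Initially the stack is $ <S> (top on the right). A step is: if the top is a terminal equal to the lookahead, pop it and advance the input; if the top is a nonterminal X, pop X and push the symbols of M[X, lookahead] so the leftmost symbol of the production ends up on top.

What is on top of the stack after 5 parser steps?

q

step 1: stack=$ <S>  input=p q t q u $  — expand <S> -> <F> u
step 2: stack=$ u <F>  input=p q t q u $  — expand <F> -> p q t q
step 3: stack=$ u q t q p  input=p q t q u $  — match p
step 4: stack=$ u q t q  input=q t q u $  — match q
step 5: stack=$ u q t  input=t q u $  — match t
Stack after step 5: $ u q (top = q).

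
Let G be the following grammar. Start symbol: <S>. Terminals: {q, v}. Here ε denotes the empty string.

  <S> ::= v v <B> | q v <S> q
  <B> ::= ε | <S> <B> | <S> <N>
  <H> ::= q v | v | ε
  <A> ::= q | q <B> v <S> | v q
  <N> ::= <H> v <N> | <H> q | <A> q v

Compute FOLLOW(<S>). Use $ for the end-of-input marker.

{$, q, v}

FIRST(<S>) = {q, v}
FIRST(<H>) = {ε, q, v}
FIRST(<A>) = {q, v}
FIRST(<B>) = {ε, q, v}  (via <S> <B>, <S> <N>)
FIRST(<N>) = {q, v}  (via <H> v <N>, <H> q, <A> q v)
FOLLOW(<S>) includes $ since <S> is the start symbol.
FOLLOW(<H>): in <N>::=<H> v <N>, <H> is followed by v <N> with FIRST {v}; in <N>::=<H> q, <H> is followed by q with FIRST {q}. Thus FOLLOW(<H>) = {q, v}.
FOLLOW(<A>): in <N>::=<A> q v, <A> is followed by q v with FIRST {q}. Thus FOLLOW(<A>) = {q}.
FOLLOW(<S>): in <S>::=q v <S> q, <S> is followed by q with FIRST {q}; in <B>::=<S> <B>, <S> is followed by <B> with FIRST {ε, q, v}; in <B>::=<S> <B>, the suffix after <S> is nullable, so FOLLOW(<S>) ⊇ FOLLOW(<B>) = {$, q, v}; in <B>::=<S> <N>, <S> is followed by <N> with FIRST {q, v}; in <A>::=q <B> v <S>, the suffix after <S> is empty, so FOLLOW(<S>) ⊇ FOLLOW(<A>) = {q}. Thus FOLLOW(<S>) = {$, q, v}.
FOLLOW(<B>): in <S>::=v v <B>, the suffix after <B> is empty, so FOLLOW(<B>) ⊇ FOLLOW(<S>) = {$, q, v}; in <B>::=<S> <B>, the suffix after <B> is empty (adds nothing new); in <A>::=q <B> v <S>, <B> is followed by v <S> with FIRST {v}. Thus FOLLOW(<B>) = {$, q, v}.
FOLLOW(<N>): in <B>::=<S> <N>, the suffix after <N> is empty, so FOLLOW(<N>) ⊇ FOLLOW(<B>) = {$, q, v}; in <N>::=<H> v <N>, the suffix after <N> is empty (adds nothing new). Thus FOLLOW(<N>) = {$, q, v}.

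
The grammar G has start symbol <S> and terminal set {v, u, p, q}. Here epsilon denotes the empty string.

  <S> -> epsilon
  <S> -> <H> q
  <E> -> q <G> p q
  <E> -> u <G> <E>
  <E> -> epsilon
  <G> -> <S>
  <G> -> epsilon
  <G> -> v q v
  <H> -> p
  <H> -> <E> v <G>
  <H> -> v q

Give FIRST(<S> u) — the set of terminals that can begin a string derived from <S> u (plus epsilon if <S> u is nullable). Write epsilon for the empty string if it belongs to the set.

{p, q, u, v}

FIRST(<E>) = {epsilon, q, u}
FIRST(<H>) = {p, q, u, v}  (via <E> v <G>)
FIRST(<S>) = {epsilon, p, q, u, v}  (via <H> q)
FIRST(<G>) = {epsilon, p, q, u, v}  (via <S>)
FIRST(<S> u): take FIRST of each symbol in turn, carrying on past any symbol whose FIRST contains epsilon; result {p, q, u, v}.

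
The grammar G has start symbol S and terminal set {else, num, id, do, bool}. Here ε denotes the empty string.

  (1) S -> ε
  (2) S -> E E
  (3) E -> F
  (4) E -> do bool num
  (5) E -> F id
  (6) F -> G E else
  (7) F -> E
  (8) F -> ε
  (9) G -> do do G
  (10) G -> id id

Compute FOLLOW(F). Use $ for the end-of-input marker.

{$, do, else, id}

FIRST(G): from G->do do G we get {do}; from G->id id we get {id}. So FIRST(G) = {do, id}.
FIRST(S): from S->ε we get {ε}; from S->E E we get {ε, do, id}. So FIRST(S) = {ε, do, id}.
FIRST(E): from E->F we get {ε, do, id}; from E->do bool num we get {do}; from E->F id we get {do, id}. So FIRST(E) = {ε, do, id}.
FIRST(F): from F->G E else we get {do, id}; from F->E we get {ε, do, id}; from F->ε we get {ε}. So FIRST(F) = {ε, do, id}.
FOLLOW(S) includes $ since S is the start symbol.
FOLLOW(S): S appears on no right-hand side. Thus FOLLOW(S) = {$}.
FOLLOW(G): in F->G E else, G is followed by E else with FIRST {do, else, id}; in G->do do G, the suffix after G is empty (adds nothing new). Thus FOLLOW(G) = {do, else, id}.
FOLLOW(E): in S->E E (occurrence 1), E is followed by E with FIRST {ε, do, id}; in S->E E (occurrence 1), the suffix after E is nullable, so FOLLOW(E) ⊇ FOLLOW(S) = {$}; in S->E E (occurrence 2), the suffix after E is empty, so FOLLOW(E) ⊇ FOLLOW(S) = {$}; in F->G E else, E is followed by else with FIRST {else}; in F->E, the suffix after E is empty, so FOLLOW(E) ⊇ FOLLOW(F) = {$, do, else, id}. Thus FOLLOW(E) = {$, do, else, id}.
FOLLOW(F): in E->F, the suffix after F is empty, so FOLLOW(F) ⊇ FOLLOW(E) = {$, do, else, id}; in E->F id, F is followed by id with FIRST {id}. Thus FOLLOW(F) = {$, do, else, id}.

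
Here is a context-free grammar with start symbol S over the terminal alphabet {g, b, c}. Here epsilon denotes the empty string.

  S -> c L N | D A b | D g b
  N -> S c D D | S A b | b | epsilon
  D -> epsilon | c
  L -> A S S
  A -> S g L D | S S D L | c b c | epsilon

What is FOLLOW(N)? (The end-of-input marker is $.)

{$, b, c, g}

FIRST(D) = {epsilon, c}
FIRST(S) = {b, c, g}  (via D A b, D g b)
FIRST(N) = {epsilon, b, c, g}  (via S c D D, S A b)
FIRST(A) = {epsilon, b, c, g}  (via S g L D, S S D L)
FIRST(L) = {b, c, g}  (via A S S)
FOLLOW(S) includes $ since S is the start symbol.
FOLLOW(A): in S->D A b, A is followed by b with FIRST {b}; in N->S A b, A is followed by b with FIRST {b}; in L->A S S, A is followed by S S with FIRST {b, c, g}. Thus FOLLOW(A) = {b, c, g}.
FOLLOW(S): in N->S c D D, S is followed by c D D with FIRST {c}; in N->S A b, S is followed by A b with FIRST {b, c, g}; in L->A S S (occurrence 1), S is followed by S with FIRST {b, c, g}; in L->A S S (occurrence 2), the suffix after S is empty, so FOLLOW(S) ⊇ FOLLOW(L) = {$, b, c, g}; in A->S g L D, S is followed by g L D with FIRST {g}; in A->S S D L (occurrence 1), S is followed by S D L with FIRST {b, c, g}; in A->S S D L (occurrence 2), S is followed by D L with FIRST {b, c, g}. Thus FOLLOW(S) = {$, b, c, g}.
FOLLOW(N): in S->c L N, the suffix after N is empty, so FOLLOW(N) ⊇ FOLLOW(S) = {$, b, c, g}. Thus FOLLOW(N) = {$, b, c, g}.
FOLLOW(D): in S->D A b, D is followed by A b with FIRST {b, c, g}; in S->D g b, D is followed by g b with FIRST {g}; in N->S c D D (occurrence 1), D is followed by D with FIRST {epsilon, c}; in N->S c D D (occurrence 1), the suffix after D is nullable, so FOLLOW(D) ⊇ FOLLOW(N) = {$, b, c, g}; in N->S c D D (occurrence 2), the suffix after D is empty, so FOLLOW(D) ⊇ FOLLOW(N) = {$, b, c, g}; in A->S g L D, the suffix after D is empty, so FOLLOW(D) ⊇ FOLLOW(A) = {b, c, g}; in A->S S D L, D is followed by L with FIRST {b, c, g}. Thus FOLLOW(D) = {$, b, c, g}.
FOLLOW(L): in S->c L N, L is followed by N with FIRST {epsilon, b, c, g}; in S->c L N, the suffix after L is nullable, so FOLLOW(L) ⊇ FOLLOW(S) = {$, b, c, g}; in A->S g L D, L is followed by D with FIRST {epsilon, c}; in A->S g L D, the suffix after L is nullable, so FOLLOW(L) ⊇ FOLLOW(A) = {b, c, g}; in A->S S D L, the suffix after L is empty, so FOLLOW(L) ⊇ FOLLOW(A) = {b, c, g}. Thus FOLLOW(L) = {$, b, c, g}.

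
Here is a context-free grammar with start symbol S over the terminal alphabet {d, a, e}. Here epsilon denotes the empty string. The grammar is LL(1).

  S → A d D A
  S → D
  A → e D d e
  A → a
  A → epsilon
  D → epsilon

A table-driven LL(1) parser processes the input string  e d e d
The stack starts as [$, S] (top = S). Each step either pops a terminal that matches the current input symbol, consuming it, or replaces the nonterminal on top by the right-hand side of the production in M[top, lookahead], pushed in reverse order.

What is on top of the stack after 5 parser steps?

e

     Stack            Input      Action
  1  $ S              e d e d $  expand S → A d D A
  2  $ A D d A        e d e d $  expand A → e D d e
  3  $ A D d e d D e  e d e d $  match e
  4  $ A D d e d D    d e d $    expand D → epsilon
  5  $ A D d e d      d e d $    match d
Stack after step 5: $ A D d e (top = e).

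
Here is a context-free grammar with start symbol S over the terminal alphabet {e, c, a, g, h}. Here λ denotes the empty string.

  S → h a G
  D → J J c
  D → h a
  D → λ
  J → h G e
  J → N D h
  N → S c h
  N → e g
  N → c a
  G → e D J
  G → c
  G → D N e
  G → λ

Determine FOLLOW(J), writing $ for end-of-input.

FIRST(S): from S→h a G we get {h}. So FIRST(S) = {h}.
FIRST(N): from N→S c h we get {h}; from N→e g we get {e}; from N→c a we get {c}. So FIRST(N) = {c, e, h}.
FIRST(J): from J→h G e we get {h}; from J→N D h we get {c, e, h}. So FIRST(J) = {c, e, h}.
FIRST(D): from D→J J c we get {c, e, h}; from D→h a we get {h}; from D→λ we get {λ}. So FIRST(D) = {λ, c, e, h}.
FIRST(G): from G→e D J we get {e}; from G→c we get {c}; from G→D N e we get {c, e, h}; from G→λ we get {λ}. So FIRST(G) = {λ, c, e, h}.
FOLLOW(S) includes $ since S is the start symbol.
FOLLOW(S): in N→S c h, S is followed by c h with FIRST {c}. Thus FOLLOW(S) = {$, c}.
FOLLOW(D): in J→N D h, D is followed by h with FIRST {h}; in G→e D J, D is followed by J with FIRST {c, e, h}; in G→D N e, D is followed by N e with FIRST {c, e, h}. Thus FOLLOW(D) = {c, e, h}.
FOLLOW(N): in J→N D h, N is followed by D h with FIRST {c, e, h}; in G→D N e, N is followed by e with FIRST {e}. Thus FOLLOW(N) = {c, e, h}.
FOLLOW(G): in S→h a G, the suffix after G is empty, so FOLLOW(G) ⊇ FOLLOW(S) = {$, c}; in J→h G e, G is followed by e with FIRST {e}. Thus FOLLOW(G) = {$, c, e}.
FOLLOW(J): in D→J J c (occurrence 1), J is followed by J c with FIRST {c, e, h}; in D→J J c (occurrence 2), J is followed by c with FIRST {c}; in G→e D J, the suffix after J is empty, so FOLLOW(J) ⊇ FOLLOW(G) = {$, c, e}. Thus FOLLOW(J) = {$, c, e, h}.

{$, c, e, h}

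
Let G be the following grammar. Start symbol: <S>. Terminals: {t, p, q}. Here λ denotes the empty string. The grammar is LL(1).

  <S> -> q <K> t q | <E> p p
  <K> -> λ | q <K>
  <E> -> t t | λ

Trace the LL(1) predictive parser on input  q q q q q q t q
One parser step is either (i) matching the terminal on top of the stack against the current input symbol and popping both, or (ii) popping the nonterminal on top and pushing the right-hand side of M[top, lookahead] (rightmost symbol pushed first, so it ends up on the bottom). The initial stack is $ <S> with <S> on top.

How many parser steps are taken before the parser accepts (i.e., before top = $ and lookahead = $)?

      Stack        Input              Action
   1  $ <S>        q q q q q q t q $  expand <S> -> q <K> t q
   2  $ q t <K> q  q q q q q q t q $  match q
   3  $ q t <K>    q q q q q t q $    expand <K> -> q <K>
   4  $ q t <K> q  q q q q q t q $    match q
   5  $ q t <K>    q q q q t q $      expand <K> -> q <K>
   6  $ q t <K> q  q q q q t q $      match q
   7  $ q t <K>    q q q t q $        expand <K> -> q <K>
   8  $ q t <K> q  q q q t q $        match q
   9  $ q t <K>    q q t q $          expand <K> -> q <K>
  10  $ q t <K> q  q q t q $          match q
  11  $ q t <K>    q t q $            expand <K> -> q <K>
  12  $ q t <K> q  q t q $            match q
  13  $ q t <K>    t q $              expand <K> -> λ
  14  $ q t        t q $              match t
  15  $ q          q $                match q
Accept reached after 15 steps.

15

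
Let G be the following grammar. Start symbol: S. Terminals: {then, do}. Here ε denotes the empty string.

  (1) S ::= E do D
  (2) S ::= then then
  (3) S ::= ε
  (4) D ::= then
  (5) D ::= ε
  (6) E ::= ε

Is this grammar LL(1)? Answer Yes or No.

Yes

FIRST(S) = {ε, do, then}
FIRST(D) = {ε, then}
FIRST(E) = {ε}
FOLLOW(S) = {$}
FOLLOW(D) = {$}
FOLLOW(E) = {do}
Each cell of M receives at most one production.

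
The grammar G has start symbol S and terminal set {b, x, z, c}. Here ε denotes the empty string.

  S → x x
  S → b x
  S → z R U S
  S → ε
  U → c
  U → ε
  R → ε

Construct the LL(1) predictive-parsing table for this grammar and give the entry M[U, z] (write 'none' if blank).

U → ε

FIRST(S): from S→x x we get {x}; from S→b x we get {b}; from S→z R U S we get {z}; from S→ε we get {ε}. So FIRST(S) = {ε, b, x, z}.
FIRST(U): from U→c we get {c}; from U→ε we get {ε}. So FIRST(U) = {ε, c}.
FIRST(R): from R→ε we get {ε}. So FIRST(R) = {ε}.
FOLLOW(S) includes $ since S is the start symbol.
FOLLOW(S): in S→z R U S, the suffix after S is empty (adds nothing new). Thus FOLLOW(S) = {$}.
FOLLOW(U): in S→z R U S, U is followed by S with FIRST {ε, b, x, z}; in S→z R U S, the suffix after U is nullable, so FOLLOW(U) ⊇ FOLLOW(S) = {$}. Thus FOLLOW(U) = {$, b, x, z}.
For U → c: FIRST(c) = {c}, so it goes in M[U, t] for t ∈ {c}.
For U → ε: FIRST(ε) = {ε}, so it goes in M[U, t] for t ∈ {}; since ε ∈ FIRST, also for every t ∈ FOLLOW(U) = {$, b, x, z}.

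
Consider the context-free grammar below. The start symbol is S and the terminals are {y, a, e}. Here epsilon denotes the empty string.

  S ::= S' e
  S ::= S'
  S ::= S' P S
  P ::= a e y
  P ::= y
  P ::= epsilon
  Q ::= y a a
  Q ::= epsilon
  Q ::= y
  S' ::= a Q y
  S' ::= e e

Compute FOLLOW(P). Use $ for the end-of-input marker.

{a, e}

FIRST(P): from P::=a e y we get {a}; from P::=y we get {y}; from P::=epsilon we get {epsilon}. So FIRST(P) = {epsilon, a, y}.
FIRST(Q): from Q::=y a a we get {y}; from Q::=epsilon we get {epsilon}; from Q::=y we get {y}. So FIRST(Q) = {epsilon, y}.
FIRST(S'): from S'::=a Q y we get {a}; from S'::=e e we get {e}. So FIRST(S') = {a, e}.
FIRST(S): from S::=S' e we get {a, e}; from S::=S' we get {a, e}; from S::=S' P S we get {a, e}. So FIRST(S) = {a, e}.
FOLLOW(S) includes $ since S is the start symbol.
FOLLOW(S): in S::=S' P S, the suffix after S is empty (adds nothing new). Thus FOLLOW(S) = {$}.
FOLLOW(P): in S::=S' P S, P is followed by S with FIRST {a, e}. Thus FOLLOW(P) = {a, e}.
FOLLOW(Q): in S'::=a Q y, Q is followed by y with FIRST {y}. Thus FOLLOW(Q) = {y}.
FOLLOW(S'): in S::=S' e, S' is followed by e with FIRST {e}; in S::=S', the suffix after S' is empty, so FOLLOW(S') ⊇ FOLLOW(S) = {$}; in S::=S' P S, S' is followed by P S with FIRST {a, e, y}. Thus FOLLOW(S') = {$, a, e, y}.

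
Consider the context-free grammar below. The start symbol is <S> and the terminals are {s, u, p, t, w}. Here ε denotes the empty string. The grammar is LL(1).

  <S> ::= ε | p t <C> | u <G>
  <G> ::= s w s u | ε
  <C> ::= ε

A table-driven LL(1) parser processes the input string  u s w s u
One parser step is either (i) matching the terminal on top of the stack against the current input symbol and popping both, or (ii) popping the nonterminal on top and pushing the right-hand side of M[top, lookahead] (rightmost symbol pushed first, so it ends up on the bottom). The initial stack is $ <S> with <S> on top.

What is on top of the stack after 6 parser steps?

step 1: stack=$ <S>  input=u s w s u $  — expand <S> ::= u <G>
step 2: stack=$ <G> u  input=u s w s u $  — match u
step 3: stack=$ <G>  input=s w s u $  — expand <G> ::= s w s u
step 4: stack=$ u s w s  input=s w s u $  — match s
step 5: stack=$ u s w  input=w s u $  — match w
step 6: stack=$ u s  input=s u $  — match s
Stack after step 6: $ u (top = u).

u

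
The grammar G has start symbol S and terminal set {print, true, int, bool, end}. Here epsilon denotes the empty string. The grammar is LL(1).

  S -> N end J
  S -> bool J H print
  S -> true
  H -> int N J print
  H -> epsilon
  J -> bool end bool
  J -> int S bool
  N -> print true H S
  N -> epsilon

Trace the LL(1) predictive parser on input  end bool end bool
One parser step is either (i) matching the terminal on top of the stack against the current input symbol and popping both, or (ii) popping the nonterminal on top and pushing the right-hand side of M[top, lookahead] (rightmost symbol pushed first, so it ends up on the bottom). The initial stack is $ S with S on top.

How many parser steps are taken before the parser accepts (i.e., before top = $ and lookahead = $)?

step 1: stack=$ S  input=end bool end bool $  — expand S -> N end J
step 2: stack=$ J end N  input=end bool end bool $  — expand N -> epsilon
step 3: stack=$ J end  input=end bool end bool $  — match end
step 4: stack=$ J  input=bool end bool $  — expand J -> bool end bool
step 5: stack=$ bool end bool  input=bool end bool $  — match bool
step 6: stack=$ bool end  input=end bool $  — match end
step 7: stack=$ bool  input=bool $  — match bool
Accept reached after 7 steps.

7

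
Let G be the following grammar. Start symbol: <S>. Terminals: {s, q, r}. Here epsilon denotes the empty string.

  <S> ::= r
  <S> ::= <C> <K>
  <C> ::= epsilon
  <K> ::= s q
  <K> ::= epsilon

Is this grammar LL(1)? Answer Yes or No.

FIRST(<S>) = {epsilon, r, s}
FIRST(<C>) = {epsilon}
FIRST(<K>) = {epsilon, s}
FOLLOW(<S>) = {$}
FOLLOW(<C>) = {$, s}
FOLLOW(<K>) = {$}
Each cell of M receives at most one production.

Yes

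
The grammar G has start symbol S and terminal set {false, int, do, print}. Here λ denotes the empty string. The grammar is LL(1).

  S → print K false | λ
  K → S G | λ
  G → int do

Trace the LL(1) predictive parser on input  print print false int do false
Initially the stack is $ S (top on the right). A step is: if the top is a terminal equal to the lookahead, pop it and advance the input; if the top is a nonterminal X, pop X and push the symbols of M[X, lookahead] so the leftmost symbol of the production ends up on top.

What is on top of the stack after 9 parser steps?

do

step 1: stack=$ S  input=print print false int do false $  — expand S → print K false
step 2: stack=$ false K print  input=print print false int do false $  — match print
step 3: stack=$ false K  input=print false int do false $  — expand K → S G
step 4: stack=$ false G S  input=print false int do false $  — expand S → print K false
step 5: stack=$ false G false K print  input=print false int do false $  — match print
step 6: stack=$ false G false K  input=false int do false $  — expand K → λ
step 7: stack=$ false G false  input=false int do false $  — match false
step 8: stack=$ false G  input=int do false $  — expand G → int do
step 9: stack=$ false do int  input=int do false $  — match int
Stack after step 9: $ false do (top = do).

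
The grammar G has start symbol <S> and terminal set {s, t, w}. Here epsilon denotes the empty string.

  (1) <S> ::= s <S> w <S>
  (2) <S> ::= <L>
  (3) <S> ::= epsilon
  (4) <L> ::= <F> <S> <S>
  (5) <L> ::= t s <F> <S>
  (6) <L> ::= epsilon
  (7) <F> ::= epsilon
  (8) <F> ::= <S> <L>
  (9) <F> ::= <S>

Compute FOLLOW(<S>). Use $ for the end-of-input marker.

{$, s, t, w}

FIRST(<S>): from <S>::=s <S> w <S> we get {s}; from <S>::=<L> we get {epsilon, s, t}; from <S>::=epsilon we get {epsilon}. So FIRST(<S>) = {epsilon, s, t}.
FIRST(<L>): from <L>::=<F> <S> <S> we get {epsilon, s, t}; from <L>::=t s <F> <S> we get {t}; from <L>::=epsilon we get {epsilon}. So FIRST(<L>) = {epsilon, s, t}.
FIRST(<F>): from <F>::=epsilon we get {epsilon}; from <F>::=<S> <L> we get {epsilon, s, t}; from <F>::=<S> we get {epsilon, s, t}. So FIRST(<F>) = {epsilon, s, t}.
FOLLOW(<S>) includes $ since <S> is the start symbol.
FOLLOW(<S>): in <S>::=s <S> w <S> (occurrence 1), <S> is followed by w <S> with FIRST {w}; in <S>::=s <S> w <S> (occurrence 2), the suffix after <S> is empty (adds nothing new); in <L>::=<F> <S> <S> (occurrence 1), <S> is followed by <S> with FIRST {epsilon, s, t}; in <L>::=<F> <S> <S> (occurrence 1), the suffix after <S> is nullable, so FOLLOW(<S>) ⊇ FOLLOW(<L>) = {$, s, t, w}; in <L>::=<F> <S> <S> (occurrence 2), the suffix after <S> is empty, so FOLLOW(<S>) ⊇ FOLLOW(<L>) = {$, s, t, w}; in <L>::=t s <F> <S>, the suffix after <S> is empty, so FOLLOW(<S>) ⊇ FOLLOW(<L>) = {$, s, t, w}; in <F>::=<S> <L>, <S> is followed by <L> with FIRST {epsilon, s, t}; in <F>::=<S> <L>, the suffix after <S> is nullable, so FOLLOW(<S>) ⊇ FOLLOW(<F>) = {$, s, t, w}; in <F>::=<S>, the suffix after <S> is empty, so FOLLOW(<S>) ⊇ FOLLOW(<F>) = {$, s, t, w}. Thus FOLLOW(<S>) = {$, s, t, w}.
FOLLOW(<L>): in <S>::=<L>, the suffix after <L> is empty, so FOLLOW(<L>) ⊇ FOLLOW(<S>) = {$, s, t, w}; in <F>::=<S> <L>, the suffix after <L> is empty, so FOLLOW(<L>) ⊇ FOLLOW(<F>) = {$, s, t, w}. Thus FOLLOW(<L>) = {$, s, t, w}.
FOLLOW(<F>): in <L>::=<F> <S> <S>, <F> is followed by <S> <S> with FIRST {epsilon, s, t}; in <L>::=<F> <S> <S>, the suffix after <F> is nullable, so FOLLOW(<F>) ⊇ FOLLOW(<L>) = {$, s, t, w}; in <L>::=t s <F> <S>, <F> is followed by <S> with FIRST {epsilon, s, t}; in <L>::=t s <F> <S>, the suffix after <F> is nullable, so FOLLOW(<F>) ⊇ FOLLOW(<L>) = {$, s, t, w}. Thus FOLLOW(<F>) = {$, s, t, w}.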